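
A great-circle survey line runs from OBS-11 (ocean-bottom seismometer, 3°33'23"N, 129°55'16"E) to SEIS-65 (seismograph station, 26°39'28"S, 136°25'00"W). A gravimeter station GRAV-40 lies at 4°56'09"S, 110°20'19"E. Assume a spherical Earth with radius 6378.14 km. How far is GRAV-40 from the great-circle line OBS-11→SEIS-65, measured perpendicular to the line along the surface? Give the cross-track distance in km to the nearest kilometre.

OBS-11: φ = +3.55639°, λ = +129.92111°
SEIS-65: φ = -26.65778°, λ = -136.41667°
GRAV-40: φ = -4.93583°, λ = +110.33861°
δ₁₃ = central angle OBS-11→GRAV-40 = 0.372223 rad  (haversine)
θ₁₃ = bearing OBS-11→GRAV-40 = 246.658°,  θ₁₂ = bearing OBS-11→SEIS-65 = 116.478°
dₓₜ = R·arcsin(sin δ₁₃ · sin(θ₁₃ − θ₁₂)) = 6378.14·arcsin(0.36369·sin(130.179°)) = 1795.913 km
|dₓₜ| = 1795.913 km

1796 km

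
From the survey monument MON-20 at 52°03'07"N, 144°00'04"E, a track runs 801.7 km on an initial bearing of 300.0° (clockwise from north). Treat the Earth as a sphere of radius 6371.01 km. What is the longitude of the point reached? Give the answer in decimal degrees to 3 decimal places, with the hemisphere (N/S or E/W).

133.029°E

MON-20: φ = +52.05194°, λ = +144.00111°
δ = d/R = 801.7/6371.01 = 0.125836 rad
φ₂ = arcsin(sin φ₁ cos δ + cos φ₁ sin δ cos θ)
   = arcsin(0.78857·0.99209 + 0.61495·0.12550·0.50000) = 55.17725°
λ₂ = λ₁ + atan2(sin θ sin δ cos φ₁, cos δ − sin φ₁ sin φ₂) = 133.02871°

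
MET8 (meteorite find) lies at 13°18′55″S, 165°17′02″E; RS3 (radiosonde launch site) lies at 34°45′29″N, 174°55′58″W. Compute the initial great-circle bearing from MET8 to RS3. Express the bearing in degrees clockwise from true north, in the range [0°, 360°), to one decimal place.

20.8°

MET8: φ = -13.31528°, λ = +165.28389°
RS3: φ = +34.75806°, λ = -174.93278°
Δλ = 19.7833°
y = sin Δλ · cos φ₂ = 0.278071
x = cos φ₁ sin φ₂ − sin φ₁ cos φ₂ cos Δλ = 0.732833
θ = atan2(y, x) = 20.7791° → 20.7791° (mod 360°)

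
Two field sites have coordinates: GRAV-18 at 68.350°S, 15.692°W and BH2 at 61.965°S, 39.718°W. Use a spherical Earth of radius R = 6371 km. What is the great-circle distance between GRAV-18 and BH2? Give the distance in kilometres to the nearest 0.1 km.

1315.0 km

Δφ = 6.3850°,  Δλ = -24.0260°
a = sin²(Δφ/2) + cos φ₁ cos φ₂ sin²(Δλ/2) = 0.010613
c = 2·arcsin(√a) = 0.206407 rad = 11.8263°
d = R·c = 6371 × 0.206407 = 1315.0 km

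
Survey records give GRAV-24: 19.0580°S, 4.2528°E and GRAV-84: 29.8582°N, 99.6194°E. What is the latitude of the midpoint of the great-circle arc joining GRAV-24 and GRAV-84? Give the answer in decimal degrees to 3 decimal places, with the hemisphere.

7.984°N

Bx = cos φ₂ cos Δλ = -0.081113,  By = cos φ₂ sin Δλ = 0.863459
φₘ = atan2(sin φ₁ + sin φ₂, √((cos φ₁ + Bx)² + By²)) = 7.98400°
λₘ = λ₁ + atan2(By, cos φ₁ + Bx) = 49.23234°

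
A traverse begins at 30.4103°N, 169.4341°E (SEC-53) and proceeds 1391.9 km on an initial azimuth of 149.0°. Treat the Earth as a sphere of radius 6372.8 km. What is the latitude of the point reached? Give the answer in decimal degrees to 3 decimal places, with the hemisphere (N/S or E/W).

19.511°N

δ = d/R = 1391.9/6372.8 = 0.218413 rad
φ₂ = arcsin(sin φ₁ cos δ + cos φ₁ sin δ cos θ)
   = arcsin(0.50619·0.97624 + 0.86242·0.21668·-0.85717) = 19.51078°
λ₂ = λ₁ + atan2(sin θ sin δ cos φ₁, cos δ − sin φ₁ sin φ₂) = 176.23370°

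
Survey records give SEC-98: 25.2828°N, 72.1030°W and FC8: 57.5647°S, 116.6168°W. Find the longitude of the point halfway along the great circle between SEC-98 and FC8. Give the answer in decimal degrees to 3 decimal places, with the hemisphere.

Bx = cos φ₂ cos Δλ = 0.382459,  By = cos φ₂ sin Δλ = -0.376023
φₘ = atan2(sin φ₁ + sin φ₂, √((cos φ₁ + Bx)² + By²)) = -17.27643°
λₘ = λ₁ + atan2(By, cos φ₁ + Bx) = -88.39373°

88.394°W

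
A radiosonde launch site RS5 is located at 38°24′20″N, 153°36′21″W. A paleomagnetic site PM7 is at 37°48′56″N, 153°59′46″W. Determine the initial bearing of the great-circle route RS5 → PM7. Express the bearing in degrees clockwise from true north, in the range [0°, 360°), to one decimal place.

RS5: φ = +38.40556°, λ = -153.60583°
PM7: φ = +37.81556°, λ = -153.99611°
Δλ = -0.3903°
y = sin Δλ · cos φ₂ = -0.005381
x = cos φ₁ sin φ₂ − sin φ₁ cos φ₂ cos Δλ = -0.010286
θ = atan2(y, x) = -152.3836° → 207.6164° (mod 360°)

207.6°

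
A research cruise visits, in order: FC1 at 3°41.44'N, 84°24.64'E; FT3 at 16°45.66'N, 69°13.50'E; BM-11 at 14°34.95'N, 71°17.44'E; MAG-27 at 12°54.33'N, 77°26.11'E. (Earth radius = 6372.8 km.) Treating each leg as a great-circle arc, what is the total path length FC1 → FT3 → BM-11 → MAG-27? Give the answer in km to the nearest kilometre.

3223 km

FC1: φ = +3.69067°, λ = +84.41067°
FT3: φ = +16.76100°, λ = +69.22500°
BM-11: φ = +14.58250°, λ = +71.29067°
MAG-27: φ = +12.90550°, λ = +77.43517°
FC1→FT3: c = 0.346026 rad, d = 2205.15 km
FT3→BM-11: c = 0.051482 rad, d = 328.09 km
BM-11→MAG-27: c = 0.108198 rad, d = 689.52 km
Total = 2205.15 + 328.09 + 689.52 = 3222.76 km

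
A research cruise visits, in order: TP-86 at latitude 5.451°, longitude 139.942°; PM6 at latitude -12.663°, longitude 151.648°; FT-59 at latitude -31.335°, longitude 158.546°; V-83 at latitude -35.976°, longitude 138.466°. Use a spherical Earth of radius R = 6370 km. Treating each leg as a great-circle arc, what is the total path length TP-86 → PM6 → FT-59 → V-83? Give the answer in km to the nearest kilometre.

6511 km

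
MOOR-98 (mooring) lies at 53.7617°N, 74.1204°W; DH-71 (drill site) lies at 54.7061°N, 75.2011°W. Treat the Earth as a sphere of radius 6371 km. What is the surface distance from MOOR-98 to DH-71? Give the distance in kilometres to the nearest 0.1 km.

Δφ = 0.9444°,  Δλ = -1.0807°
a = sin²(Δφ/2) + cos φ₁ cos φ₂ sin²(Δλ/2) = 0.000098
c = 2·arcsin(√a) = 0.019829 rad = 1.1361°
d = R·c = 6371 × 0.019829 = 126.3 km

126.3 km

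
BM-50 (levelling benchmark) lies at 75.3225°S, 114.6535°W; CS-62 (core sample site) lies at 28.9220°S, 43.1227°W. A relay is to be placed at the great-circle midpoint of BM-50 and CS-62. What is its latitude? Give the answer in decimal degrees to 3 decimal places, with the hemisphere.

Bx = cos φ₂ cos Δλ = 0.277284,  By = cos φ₂ sin Δλ = 0.830197
φₘ = atan2(sin φ₁ + sin φ₂, √((cos φ₁ + Bx)² + By²)) = -55.82114°
λₘ = λ₁ + atan2(By, cos φ₁ + Bx) = -57.24022°

55.821°S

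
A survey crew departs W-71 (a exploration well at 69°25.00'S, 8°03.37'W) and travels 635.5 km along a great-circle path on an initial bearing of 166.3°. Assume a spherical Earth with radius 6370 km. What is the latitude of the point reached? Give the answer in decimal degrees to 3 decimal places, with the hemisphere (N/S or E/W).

74.912°S

W-71: φ = -69.41667°, λ = -8.05617°
δ = d/R = 635.5/6370 = 0.099765 rad
φ₂ = arcsin(sin φ₁ cos δ + cos φ₁ sin δ cos θ)
   = arcsin(-0.93616·0.99503 + 0.35157·0.09960·-0.97155) = -74.91189°
λ₂ = λ₁ + atan2(sin θ sin δ cos φ₁, cos δ − sin φ₁ sin φ₂) = -2.85687°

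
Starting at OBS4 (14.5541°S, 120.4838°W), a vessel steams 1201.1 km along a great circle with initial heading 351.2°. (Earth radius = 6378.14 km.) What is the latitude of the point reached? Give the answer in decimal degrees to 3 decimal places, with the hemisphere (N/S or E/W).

δ = d/R = 1201.1/6378.14 = 0.188315 rad
φ₂ = arcsin(sin φ₁ cos δ + cos φ₁ sin δ cos θ)
   = arcsin(-0.25129·0.98232 + 0.96791·0.18720·0.98823) = -3.88692°
λ₂ = λ₁ + atan2(sin θ sin δ cos φ₁, cos δ − sin φ₁ sin φ₂) = -122.12874°

3.887°S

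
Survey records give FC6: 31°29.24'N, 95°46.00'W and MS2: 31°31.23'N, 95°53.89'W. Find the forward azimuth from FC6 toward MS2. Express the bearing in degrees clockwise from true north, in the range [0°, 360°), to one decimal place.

286.5°

FC6: φ = +31.48733°, λ = -95.76667°
MS2: φ = +31.52050°, λ = -95.89817°
Δλ = -0.1315°
y = sin Δλ · cos φ₂ = -0.001956
x = cos φ₁ sin φ₂ − sin φ₁ cos φ₂ cos Δλ = 0.000580
θ = atan2(y, x) = -73.4863° → 286.5137° (mod 360°)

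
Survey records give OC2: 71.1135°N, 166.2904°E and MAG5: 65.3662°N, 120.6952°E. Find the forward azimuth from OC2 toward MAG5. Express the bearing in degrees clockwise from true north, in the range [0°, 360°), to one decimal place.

273.5°

Δλ = -45.5952°
y = sin Δλ · cos φ₂ = -0.297780
x = cos φ₁ sin φ₂ − sin φ₁ cos φ₂ cos Δλ = 0.018281
θ = atan2(y, x) = -86.4870° → 273.5130° (mod 360°)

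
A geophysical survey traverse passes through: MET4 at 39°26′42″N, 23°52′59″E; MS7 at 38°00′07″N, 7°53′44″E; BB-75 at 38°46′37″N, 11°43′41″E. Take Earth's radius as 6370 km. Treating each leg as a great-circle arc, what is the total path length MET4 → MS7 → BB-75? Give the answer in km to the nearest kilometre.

1739 km

MET4: φ = +39.44500°, λ = +23.88306°
MS7: φ = +38.00194°, λ = +7.89556°
BB-75: φ = +38.77694°, λ = +11.72806°
MET4→MS7: c = 0.218855 rad, d = 1394.11 km
MS7→BB-75: c = 0.054141 rad, d = 344.88 km
Total = 1394.11 + 344.88 = 1738.98 km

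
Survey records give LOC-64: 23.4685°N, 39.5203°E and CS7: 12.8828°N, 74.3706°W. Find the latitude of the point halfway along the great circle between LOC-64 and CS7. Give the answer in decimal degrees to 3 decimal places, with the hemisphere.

31.017°N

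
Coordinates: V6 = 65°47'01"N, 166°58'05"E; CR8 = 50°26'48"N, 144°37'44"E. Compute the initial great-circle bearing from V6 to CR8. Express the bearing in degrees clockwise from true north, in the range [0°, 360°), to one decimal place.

V6: φ = +65.78361°, λ = +166.96806°
CR8: φ = +50.44667°, λ = +144.62889°
Δλ = -22.3392°
y = sin Δλ · cos φ₂ = -0.242039
x = cos φ₁ sin φ₂ − sin φ₁ cos φ₂ cos Δλ = -0.220909
θ = atan2(y, x) = -132.3867° → 227.6133° (mod 360°)

227.6°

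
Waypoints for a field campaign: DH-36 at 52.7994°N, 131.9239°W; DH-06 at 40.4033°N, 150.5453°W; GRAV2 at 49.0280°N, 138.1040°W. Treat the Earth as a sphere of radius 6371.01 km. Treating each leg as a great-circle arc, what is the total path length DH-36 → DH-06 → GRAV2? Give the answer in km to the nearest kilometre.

3340 km

DH-36→DH-06: c = 0.309178 rad, d = 1969.77 km
DH-06→GRAV2: c = 0.215046 rad, d = 1370.06 km
Total = 1969.77 + 1370.06 = 3339.83 km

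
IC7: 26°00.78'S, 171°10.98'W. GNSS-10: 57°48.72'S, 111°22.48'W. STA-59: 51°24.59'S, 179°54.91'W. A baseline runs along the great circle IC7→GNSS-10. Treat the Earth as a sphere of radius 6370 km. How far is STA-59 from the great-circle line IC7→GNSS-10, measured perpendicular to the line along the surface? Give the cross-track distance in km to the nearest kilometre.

2132 km

IC7: φ = -26.01300°, λ = -171.18300°
GNSS-10: φ = -57.81200°, λ = -111.37467°
STA-59: φ = -51.40983°, λ = -179.91517°
δ₁₃ = central angle IC7→STA-59 = 0.458174 rad  (haversine)
θ₁₃ = bearing IC7→STA-59 = 192.362°,  θ₁₂ = bearing IC7→GNSS-10 = 144.398°
dₓₜ = R·arcsin(sin δ₁₃ · sin(θ₁₃ − θ₁₂)) = 6370·arcsin(0.44231·sin(47.964°)) = 2132.252 km
|dₓₜ| = 2132.252 km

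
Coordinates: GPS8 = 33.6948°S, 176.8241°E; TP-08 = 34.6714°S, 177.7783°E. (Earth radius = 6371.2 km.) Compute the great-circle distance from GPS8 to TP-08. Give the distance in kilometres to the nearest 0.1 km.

Δφ = -0.9766°,  Δλ = 0.9542°
a = sin²(Δφ/2) + cos φ₁ cos φ₂ sin²(Δλ/2) = 0.000120
c = 2·arcsin(√a) = 0.021916 rad = 1.2557°
d = R·c = 6371.2 × 0.021916 = 139.6 km

139.6 km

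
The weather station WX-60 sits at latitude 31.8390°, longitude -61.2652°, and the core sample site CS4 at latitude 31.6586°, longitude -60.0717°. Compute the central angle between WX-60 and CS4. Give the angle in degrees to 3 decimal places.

1.031°

Δφ = -0.1804°,  Δλ = 1.1935°
a = sin²(Δφ/2) + cos φ₁ cos φ₂ sin²(Δλ/2) = 0.000081
c = 2·arcsin(√a) = 0.017991 rad = 1.0308°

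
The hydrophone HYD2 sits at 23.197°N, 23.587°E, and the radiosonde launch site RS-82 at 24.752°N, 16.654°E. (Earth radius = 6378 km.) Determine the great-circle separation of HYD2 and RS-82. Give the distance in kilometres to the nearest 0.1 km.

726.0 km

Δφ = 1.5550°,  Δλ = -6.9330°
a = sin²(Δφ/2) + cos φ₁ cos φ₂ sin²(Δλ/2) = 0.003236
c = 2·arcsin(√a) = 0.113830 rad = 6.5220°
d = R·c = 6378 × 0.113830 = 726.0 km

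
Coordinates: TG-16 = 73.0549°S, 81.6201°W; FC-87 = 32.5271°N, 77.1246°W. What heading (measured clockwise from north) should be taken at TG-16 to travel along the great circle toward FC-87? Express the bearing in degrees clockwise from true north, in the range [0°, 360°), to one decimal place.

3.9°

Δλ = 4.4955°
y = sin Δλ · cos φ₂ = 0.066086
x = cos φ₁ sin φ₂ − sin φ₁ cos φ₂ cos Δλ = 0.960766
θ = atan2(y, x) = 3.9349° → 3.9349° (mod 360°)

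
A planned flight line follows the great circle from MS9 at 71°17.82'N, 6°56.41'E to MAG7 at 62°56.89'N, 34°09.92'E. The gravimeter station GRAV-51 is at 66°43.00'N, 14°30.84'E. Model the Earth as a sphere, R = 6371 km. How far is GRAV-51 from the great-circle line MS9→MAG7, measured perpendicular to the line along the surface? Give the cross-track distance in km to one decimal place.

MS9: φ = +71.29700°, λ = +6.94017°
MAG7: φ = +62.94817°, λ = +34.16533°
GRAV-51: φ = +66.71667°, λ = +14.51400°
δ₁₃ = central angle MS9→GRAV-51 = 0.092763 rad  (haversine)
θ₁₃ = bearing MS9→GRAV-51 = 145.775°,  θ₁₂ = bearing MS9→MAG7 = 115.103°
dₓₜ = R·arcsin(sin δ₁₃ · sin(θ₁₃ − θ₁₂)) = 6371·arcsin(0.09263·sin(30.673°)) = 301.167 km
|dₓₜ| = 301.167 km

301.2 km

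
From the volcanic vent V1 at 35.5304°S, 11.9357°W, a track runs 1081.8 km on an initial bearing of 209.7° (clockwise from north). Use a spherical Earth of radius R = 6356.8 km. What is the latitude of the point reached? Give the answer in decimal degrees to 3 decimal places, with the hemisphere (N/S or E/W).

43.825°S

δ = d/R = 1081.8/6356.8 = 0.170180 rad
φ₂ = arcsin(sin φ₁ cos δ + cos φ₁ sin δ cos θ)
   = arcsin(-0.58113·0.98555 + 0.81381·0.16936·-0.86863) = -43.82516°
λ₂ = λ₁ + atan2(sin θ sin δ cos φ₁, cos δ − sin φ₁ sin φ₂) = -18.61474°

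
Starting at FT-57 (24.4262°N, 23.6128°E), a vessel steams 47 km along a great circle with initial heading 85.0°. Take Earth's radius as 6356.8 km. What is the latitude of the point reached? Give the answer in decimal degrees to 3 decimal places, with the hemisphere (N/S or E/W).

δ = d/R = 47/6356.8 = 0.007394 rad
φ₂ = arcsin(sin φ₁ cos δ + cos φ₁ sin δ cos θ)
   = arcsin(0.41352·0.99997 + 0.91049·0.00739·0.08716) = 24.46241°
λ₂ = λ₁ + atan2(sin θ sin δ cos φ₁, cos δ − sin φ₁ sin φ₂) = 24.07643°

24.462°N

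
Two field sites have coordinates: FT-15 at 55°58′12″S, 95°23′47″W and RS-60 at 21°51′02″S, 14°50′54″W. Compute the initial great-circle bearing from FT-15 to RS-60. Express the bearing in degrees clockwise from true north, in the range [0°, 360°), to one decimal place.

95.1°

FT-15: φ = -55.97000°, λ = -95.39639°
RS-60: φ = -21.85056°, λ = -14.84833°
Δλ = 80.5481°
y = sin Δλ · cos φ₂ = 0.915557
x = cos φ₁ sin φ₂ − sin φ₁ cos φ₂ cos Δλ = -0.081967
θ = atan2(y, x) = 95.1159° → 95.1159° (mod 360°)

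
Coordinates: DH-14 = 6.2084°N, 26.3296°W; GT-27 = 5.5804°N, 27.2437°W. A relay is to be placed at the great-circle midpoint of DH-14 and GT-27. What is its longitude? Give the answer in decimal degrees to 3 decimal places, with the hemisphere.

26.787°W

Bx = cos φ₂ cos Δλ = 0.995134,  By = cos φ₂ sin Δλ = -0.015878
φₘ = atan2(sin φ₁ + sin φ₂, √((cos φ₁ + Bx)² + By²)) = 5.89459°
λₘ = λ₁ + atan2(By, cos φ₁ + Bx) = -26.78691°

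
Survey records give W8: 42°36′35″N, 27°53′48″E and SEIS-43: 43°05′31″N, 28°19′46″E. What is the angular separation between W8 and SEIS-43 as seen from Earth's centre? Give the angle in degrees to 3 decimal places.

0.577°

W8: φ = +42.60972°, λ = +27.89667°
SEIS-43: φ = +43.09194°, λ = +28.32944°
Δφ = 0.4822°,  Δλ = 0.4328°
a = sin²(Δφ/2) + cos φ₁ cos φ₂ sin²(Δλ/2) = 0.000025
c = 2·arcsin(√a) = 0.010075 rad = 0.5772°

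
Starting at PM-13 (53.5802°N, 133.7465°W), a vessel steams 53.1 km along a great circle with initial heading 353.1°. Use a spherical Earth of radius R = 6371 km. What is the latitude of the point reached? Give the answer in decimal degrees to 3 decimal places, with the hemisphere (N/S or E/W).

δ = d/R = 53.1/6371 = 0.008335 rad
φ₂ = arcsin(sin φ₁ cos δ + cos φ₁ sin δ cos θ)
   = arcsin(0.80469·0.99997 + 0.59370·0.00833·0.99276) = 54.05424°
λ₂ = λ₁ + atan2(sin θ sin δ cos φ₁, cos δ − sin φ₁ sin φ₂) = -133.84423°

54.054°N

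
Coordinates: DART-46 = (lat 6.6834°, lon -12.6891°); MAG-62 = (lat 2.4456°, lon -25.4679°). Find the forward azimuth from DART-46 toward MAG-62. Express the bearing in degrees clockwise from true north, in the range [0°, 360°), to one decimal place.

Δλ = -12.7788°
y = sin Δλ · cos φ₂ = -0.220986
x = cos φ₁ sin φ₂ − sin φ₁ cos φ₂ cos Δλ = -0.071016
θ = atan2(y, x) = -107.8153° → 252.1847° (mod 360°)

252.2°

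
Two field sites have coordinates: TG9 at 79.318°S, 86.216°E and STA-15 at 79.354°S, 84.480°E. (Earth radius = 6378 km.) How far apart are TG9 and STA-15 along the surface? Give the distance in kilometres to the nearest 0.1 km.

Δφ = -0.0360°,  Δλ = -1.7360°
a = sin²(Δφ/2) + cos φ₁ cos φ₂ sin²(Δλ/2) = 0.000008
c = 2·arcsin(√a) = 0.005642 rad = 0.3232°
d = R·c = 6378 × 0.005642 = 36.0 km

36.0 km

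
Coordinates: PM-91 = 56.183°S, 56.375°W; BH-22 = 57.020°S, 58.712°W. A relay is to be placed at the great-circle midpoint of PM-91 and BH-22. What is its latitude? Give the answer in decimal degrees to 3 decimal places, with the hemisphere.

Bx = cos φ₂ cos Δλ = 0.543894,  By = cos φ₂ sin Δλ = -0.022197
φₘ = atan2(sin φ₁ + sin φ₂, √((cos φ₁ + Bx)² + By²)) = -56.60698°
λₘ = λ₁ + atan2(By, cos φ₁ + Bx) = -57.53055°

56.607°S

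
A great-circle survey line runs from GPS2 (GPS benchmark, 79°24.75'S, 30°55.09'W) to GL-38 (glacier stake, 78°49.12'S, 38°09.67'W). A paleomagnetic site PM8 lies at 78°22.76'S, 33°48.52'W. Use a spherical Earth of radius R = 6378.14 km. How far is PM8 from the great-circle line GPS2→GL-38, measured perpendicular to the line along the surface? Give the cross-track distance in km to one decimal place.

GPS2: φ = -79.41250°, λ = -30.91817°
GL-38: φ = -78.81867°, λ = -38.16117°
PM8: φ = -78.37933°, λ = -33.80867°
δ₁₃ = central angle GPS2→PM8 = 0.020478 rad  (haversine)
θ₁₃ = bearing GPS2→PM8 = 330.260°,  θ₁₂ = bearing GPS2→GL-38 = 289.885°
dₓₜ = R·arcsin(sin δ₁₃ · sin(θ₁₃ − θ₁₂)) = 6378.14·arcsin(0.02048·sin(40.374°)) = 84.603 km
|dₓₜ| = 84.603 km

84.6 km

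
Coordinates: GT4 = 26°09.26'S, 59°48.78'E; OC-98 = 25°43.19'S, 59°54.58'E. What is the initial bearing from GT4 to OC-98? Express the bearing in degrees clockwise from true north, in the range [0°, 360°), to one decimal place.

GT4: φ = -26.15433°, λ = +59.81300°
OC-98: φ = -25.71983°, λ = +59.90967°
Δλ = 0.0967°
y = sin Δλ · cos φ₂ = 0.001520
x = cos φ₁ sin φ₂ − sin φ₁ cos φ₂ cos Δλ = 0.007583
θ = atan2(y, x) = 11.3349° → 11.3349° (mod 360°)

11.3°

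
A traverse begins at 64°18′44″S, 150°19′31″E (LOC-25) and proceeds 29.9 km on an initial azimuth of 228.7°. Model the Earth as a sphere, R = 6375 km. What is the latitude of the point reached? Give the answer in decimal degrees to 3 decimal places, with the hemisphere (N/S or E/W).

64.489°S

LOC-25: φ = -64.31222°, λ = +150.32528°
δ = d/R = 29.9/6375 = 0.004690 rad
φ₂ = arcsin(sin φ₁ cos δ + cos φ₁ sin δ cos θ)
   = arcsin(-0.90117·0.99999 + 0.43347·0.00469·-0.66000) = -64.48884°
λ₂ = λ₁ + atan2(sin θ sin δ cos φ₁, cos δ − sin φ₁ sin φ₂) = 149.85652°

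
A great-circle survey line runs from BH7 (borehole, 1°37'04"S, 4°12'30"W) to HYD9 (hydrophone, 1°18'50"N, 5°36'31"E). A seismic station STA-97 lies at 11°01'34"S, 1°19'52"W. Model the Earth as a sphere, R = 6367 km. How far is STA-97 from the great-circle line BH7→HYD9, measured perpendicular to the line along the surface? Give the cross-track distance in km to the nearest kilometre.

1093 km

BH7: φ = -1.61778°, λ = -4.20833°
HYD9: φ = +1.31389°, λ = +5.60861°
STA-97: φ = -11.02611°, λ = -1.33111°
δ₁₃ = central angle BH7→STA-97 = 0.171607 rad  (haversine)
θ₁₃ = bearing BH7→STA-97 = 163.231°,  θ₁₂ = bearing BH7→HYD9 = 73.426°
dₓₜ = R·arcsin(sin δ₁₃ · sin(θ₁₃ − θ₁₂)) = 6367·arcsin(0.17077·sin(89.805°)) = 1092.618 km
|dₓₜ| = 1092.618 km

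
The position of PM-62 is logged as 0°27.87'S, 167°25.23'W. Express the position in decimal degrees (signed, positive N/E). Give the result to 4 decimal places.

lat: 0.4645° S → -0.4645°
lon: 167.4205° W → -167.4205°

-0.4645°, -167.4205°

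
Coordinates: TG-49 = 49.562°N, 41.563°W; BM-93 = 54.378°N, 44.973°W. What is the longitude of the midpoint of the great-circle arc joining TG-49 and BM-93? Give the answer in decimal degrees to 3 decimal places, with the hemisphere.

Bx = cos φ₂ cos Δλ = 0.581404,  By = cos φ₂ sin Δλ = -0.034644
φₘ = atan2(sin φ₁ + sin φ₂, √((cos φ₁ + Bx)² + By²)) = 51.98228°
λₘ = λ₁ + atan2(By, cos φ₁ + Bx) = -43.17630°

43.176°W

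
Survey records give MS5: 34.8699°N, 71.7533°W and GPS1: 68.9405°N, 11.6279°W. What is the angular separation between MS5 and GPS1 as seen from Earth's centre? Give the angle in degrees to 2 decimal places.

47.13°

Δφ = 34.0706°,  Δλ = 60.1254°
a = sin²(Δφ/2) + cos φ₁ cos φ₂ sin²(Δλ/2) = 0.159810
c = 2·arcsin(√a) = 0.822516 rad = 47.1267°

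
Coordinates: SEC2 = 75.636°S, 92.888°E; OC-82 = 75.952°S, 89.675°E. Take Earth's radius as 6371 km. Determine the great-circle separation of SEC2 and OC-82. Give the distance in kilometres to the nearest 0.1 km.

94.4 km

Δφ = -0.3160°,  Δλ = -3.2130°
a = sin²(Δφ/2) + cos φ₁ cos φ₂ sin²(Δλ/2) = 0.000055
c = 2·arcsin(√a) = 0.014824 rad = 0.8493°
d = R·c = 6371 × 0.014824 = 94.4 km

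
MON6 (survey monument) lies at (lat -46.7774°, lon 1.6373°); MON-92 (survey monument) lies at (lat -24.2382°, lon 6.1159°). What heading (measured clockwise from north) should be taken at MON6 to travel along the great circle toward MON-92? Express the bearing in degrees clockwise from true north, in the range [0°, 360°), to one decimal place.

Δλ = 4.4786°
y = sin Δλ · cos φ₂ = 0.071203
x = cos φ₁ sin φ₂ − sin φ₁ cos φ₂ cos Δλ = 0.381287
θ = atan2(y, x) = 10.5778° → 10.5778° (mod 360°)

10.6°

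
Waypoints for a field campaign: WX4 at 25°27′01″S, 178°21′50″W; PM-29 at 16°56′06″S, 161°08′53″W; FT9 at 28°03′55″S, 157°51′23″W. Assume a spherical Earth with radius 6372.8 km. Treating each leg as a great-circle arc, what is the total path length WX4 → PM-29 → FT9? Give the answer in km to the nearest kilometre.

3301 km

WX4: φ = -25.45028°, λ = -178.36389°
PM-29: φ = -16.93500°, λ = -161.14806°
FT9: φ = -28.06528°, λ = -157.85639°
WX4→PM-29: c = 0.316678 rad, d = 2018.13 km
PM-29→FT9: c = 0.201347 rad, d = 1283.14 km
Total = 2018.13 + 1283.14 = 3301.27 km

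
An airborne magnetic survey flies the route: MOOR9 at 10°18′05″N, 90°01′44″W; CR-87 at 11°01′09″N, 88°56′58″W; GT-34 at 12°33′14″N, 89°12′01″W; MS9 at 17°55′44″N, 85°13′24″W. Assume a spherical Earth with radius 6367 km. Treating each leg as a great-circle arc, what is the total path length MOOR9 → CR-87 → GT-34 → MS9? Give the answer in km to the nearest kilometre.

1049 km

MOOR9: φ = +10.30139°, λ = -90.02889°
CR-87: φ = +11.01917°, λ = -88.94944°
GT-34: φ = +12.55389°, λ = -89.20028°
MS9: φ = +17.92889°, λ = -85.22333°
MOOR9→CR-87: c = 0.022355 rad, d = 142.33 km
CR-87→GT-34: c = 0.027127 rad, d = 172.72 km
GT-34→MS9: c = 0.115245 rad, d = 733.76 km
Total = 142.33 + 172.72 + 733.76 = 1048.81 km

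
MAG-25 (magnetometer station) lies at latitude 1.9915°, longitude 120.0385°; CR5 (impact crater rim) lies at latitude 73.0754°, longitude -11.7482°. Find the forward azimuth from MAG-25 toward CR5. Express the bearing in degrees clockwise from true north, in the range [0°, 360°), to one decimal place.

347.3°

Δλ = -131.7867°
y = sin Δλ · cos φ₂ = -0.217063
x = cos φ₁ sin φ₂ − sin φ₁ cos φ₂ cos Δλ = 0.962852
θ = atan2(y, x) = -12.7042° → 347.2958° (mod 360°)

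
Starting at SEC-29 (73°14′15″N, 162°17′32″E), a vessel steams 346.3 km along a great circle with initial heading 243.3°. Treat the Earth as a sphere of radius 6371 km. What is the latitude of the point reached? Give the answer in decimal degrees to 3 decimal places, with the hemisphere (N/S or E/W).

71.632°N

SEC-29: φ = +73.23750°, λ = +162.29222°
δ = d/R = 346.3/6371 = 0.054356 rad
φ₂ = arcsin(sin φ₁ cos δ + cos φ₁ sin δ cos θ)
   = arcsin(0.95751·0.99852 + 0.28841·0.05433·-0.44932) = 71.63234°
λ₂ = λ₁ + atan2(sin θ sin δ cos φ₁, cos δ − sin φ₁ sin φ₂) = 153.43186°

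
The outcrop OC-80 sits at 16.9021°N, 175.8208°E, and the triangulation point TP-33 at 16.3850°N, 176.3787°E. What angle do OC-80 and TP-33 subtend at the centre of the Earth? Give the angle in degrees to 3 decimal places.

0.744°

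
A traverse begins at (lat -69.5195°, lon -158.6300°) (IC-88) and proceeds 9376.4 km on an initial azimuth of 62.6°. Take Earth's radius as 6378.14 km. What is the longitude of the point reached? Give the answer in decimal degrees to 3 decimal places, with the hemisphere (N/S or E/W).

96.348°W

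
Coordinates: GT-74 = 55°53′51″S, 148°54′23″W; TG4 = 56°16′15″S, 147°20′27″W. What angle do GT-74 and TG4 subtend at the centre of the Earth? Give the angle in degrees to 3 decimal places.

0.950°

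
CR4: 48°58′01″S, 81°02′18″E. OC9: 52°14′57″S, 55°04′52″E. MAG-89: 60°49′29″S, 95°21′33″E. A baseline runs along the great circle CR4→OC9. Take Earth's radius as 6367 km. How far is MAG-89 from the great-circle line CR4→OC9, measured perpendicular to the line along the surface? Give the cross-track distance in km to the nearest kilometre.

1581 km

CR4: φ = -48.96694°, λ = +81.03833°
OC9: φ = -52.24917°, λ = +55.08111°
MAG-89: φ = -60.82472°, λ = +95.35917°
δ₁₃ = central angle CR4→MAG-89 = 0.250793 rad  (haversine)
θ₁₃ = bearing CR4→MAG-89 = 150.930°,  θ₁₂ = bearing CR4→OC9 = 248.818°
dₓₜ = R·arcsin(sin δ₁₃ · sin(θ₁₃ − θ₁₂)) = 6367·arcsin(0.24817·sin(-97.888°)) = -1581.369 km
|dₓₜ| = 1581.369 km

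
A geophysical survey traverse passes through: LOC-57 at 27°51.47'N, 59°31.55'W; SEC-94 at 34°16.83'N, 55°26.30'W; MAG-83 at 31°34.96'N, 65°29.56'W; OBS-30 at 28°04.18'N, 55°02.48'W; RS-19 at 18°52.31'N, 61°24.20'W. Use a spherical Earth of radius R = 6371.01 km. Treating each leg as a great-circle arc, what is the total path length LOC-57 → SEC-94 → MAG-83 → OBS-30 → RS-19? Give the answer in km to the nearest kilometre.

4089 km

LOC-57: φ = +27.85783°, λ = -59.52583°
SEC-94: φ = +34.28050°, λ = -55.43833°
MAG-83: φ = +31.58267°, λ = -65.49267°
OBS-30: φ = +28.06967°, λ = -55.04133°
RS-19: φ = +18.87183°, λ = -61.40333°
LOC-57→SEC-94: c = 0.127636 rad, d = 813.17 km
SEC-94→MAG-83: c = 0.154546 rad, d = 984.61 km
MAG-83→OBS-30: c = 0.169614 rad, d = 1080.61 km
OBS-30→RS-19: c = 0.190020 rad, d = 1210.62 km
Total = 813.17 + 984.61 + 1080.61 + 1210.62 = 4089.02 km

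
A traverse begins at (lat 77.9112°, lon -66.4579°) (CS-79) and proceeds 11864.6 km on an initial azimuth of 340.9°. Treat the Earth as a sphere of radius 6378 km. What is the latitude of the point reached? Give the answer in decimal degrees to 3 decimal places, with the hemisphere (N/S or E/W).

δ = d/R = 11864.6/6378 = 1.860238 rad
φ₂ = arcsin(sin φ₁ cos δ + cos φ₁ sin δ cos θ)
   = arcsin(0.97782·-0.28542 + 0.20943·0.95840·0.94495) = -5.13035°
λ₂ = λ₁ + atan2(sin θ sin δ cos φ₁, cos δ − sin φ₁ sin φ₂) = 131.89495°

5.130°S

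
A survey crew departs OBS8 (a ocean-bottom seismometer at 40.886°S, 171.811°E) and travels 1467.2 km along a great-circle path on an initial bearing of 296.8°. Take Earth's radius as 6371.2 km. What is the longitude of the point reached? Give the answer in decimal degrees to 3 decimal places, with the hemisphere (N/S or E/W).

157.581°E

δ = d/R = 1467.2/6371.2 = 0.230286 rad
φ₂ = arcsin(sin φ₁ cos δ + cos φ₁ sin δ cos θ)
   = arcsin(-0.65456·0.97360 + 0.75601·0.22826·0.45088) = -34.01922°
λ₂ = λ₁ + atan2(sin θ sin δ cos φ₁, cos δ − sin φ₁ sin φ₂) = 157.58139°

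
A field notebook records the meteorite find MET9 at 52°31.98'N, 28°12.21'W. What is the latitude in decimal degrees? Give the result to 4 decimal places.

52.5330°N

52° + 31.98′/60 = 52 + 0.53300 = 52.5330°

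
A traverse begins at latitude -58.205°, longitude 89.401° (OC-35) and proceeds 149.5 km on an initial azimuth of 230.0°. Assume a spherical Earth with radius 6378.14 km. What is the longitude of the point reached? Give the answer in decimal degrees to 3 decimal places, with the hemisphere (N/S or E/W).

87.400°E

δ = d/R = 149.5/6378.14 = 0.023439 rad
φ₂ = arcsin(sin φ₁ cos δ + cos φ₁ sin δ cos θ)
   = arcsin(-0.84994·0.99973 + 0.52688·0.02344·-0.64279) = -59.05294°
λ₂ = λ₁ + atan2(sin θ sin δ cos φ₁, cos δ − sin φ₁ sin φ₂) = 87.40021°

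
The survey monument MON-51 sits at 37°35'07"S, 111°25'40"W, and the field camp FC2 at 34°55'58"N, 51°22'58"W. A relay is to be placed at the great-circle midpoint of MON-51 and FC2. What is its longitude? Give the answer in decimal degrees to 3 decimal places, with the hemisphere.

80.843°W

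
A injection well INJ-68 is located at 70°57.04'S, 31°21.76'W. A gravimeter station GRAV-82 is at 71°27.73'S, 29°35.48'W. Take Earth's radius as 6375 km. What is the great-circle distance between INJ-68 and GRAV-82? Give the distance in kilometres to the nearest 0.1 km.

INJ-68: φ = -70.95067°, λ = -31.36267°
GRAV-82: φ = -71.46217°, λ = -29.59133°
Δφ = -0.5115°,  Δλ = 1.7713°
a = sin²(Δφ/2) + cos φ₁ cos φ₂ sin²(Δλ/2) = 0.000045
c = 2·arcsin(√a) = 0.013374 rad = 0.7663°
d = R·c = 6375 × 0.013374 = 85.3 km

85.3 km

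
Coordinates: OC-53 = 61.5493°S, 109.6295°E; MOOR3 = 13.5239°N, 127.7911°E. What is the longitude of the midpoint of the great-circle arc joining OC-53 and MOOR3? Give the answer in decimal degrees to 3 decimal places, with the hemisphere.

121.842°E

Bx = cos φ₂ cos Δλ = 0.923835,  By = cos φ₂ sin Δλ = 0.303056
φₘ = atan2(sin φ₁ + sin φ₂, √((cos φ₁ + Bx)² + By²)) = -24.25037°
λₘ = λ₁ + atan2(By, cos φ₁ + Bx) = 121.84175°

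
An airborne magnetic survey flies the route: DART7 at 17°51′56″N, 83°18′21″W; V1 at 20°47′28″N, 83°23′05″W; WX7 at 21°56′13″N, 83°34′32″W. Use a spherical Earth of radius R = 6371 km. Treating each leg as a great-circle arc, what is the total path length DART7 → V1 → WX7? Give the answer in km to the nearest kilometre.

DART7: φ = +17.86556°, λ = -83.30583°
V1: φ = +20.79111°, λ = -83.38472°
WX7: φ = +21.93694°, λ = -83.57556°
DART7→V1: c = 0.051077 rad, d = 325.41 km
V1→WX7: c = 0.020238 rad, d = 128.93 km
Total = 325.41 + 128.93 = 454.35 km

454 km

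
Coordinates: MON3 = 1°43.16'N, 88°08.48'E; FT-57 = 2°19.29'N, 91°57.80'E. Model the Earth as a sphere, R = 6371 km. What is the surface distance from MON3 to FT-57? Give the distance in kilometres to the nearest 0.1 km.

430.0 km

MON3: φ = +1.71933°, λ = +88.14133°
FT-57: φ = +2.32150°, λ = +91.96333°
Δφ = 0.6022°,  Δλ = 3.8220°
a = sin²(Δφ/2) + cos φ₁ cos φ₂ sin²(Δλ/2) = 0.001138
c = 2·arcsin(√a) = 0.067488 rad = 3.8668°
d = R·c = 6371 × 0.067488 = 430.0 km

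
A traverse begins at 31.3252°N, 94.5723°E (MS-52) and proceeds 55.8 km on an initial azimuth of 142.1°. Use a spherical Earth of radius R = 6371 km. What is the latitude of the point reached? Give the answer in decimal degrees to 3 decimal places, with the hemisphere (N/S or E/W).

30.929°N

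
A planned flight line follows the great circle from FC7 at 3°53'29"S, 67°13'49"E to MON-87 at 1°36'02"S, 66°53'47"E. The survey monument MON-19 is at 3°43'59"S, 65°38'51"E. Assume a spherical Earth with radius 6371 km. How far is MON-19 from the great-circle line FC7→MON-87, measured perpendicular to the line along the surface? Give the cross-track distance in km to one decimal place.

171.3 km

FC7: φ = -3.89139°, λ = +67.23028°
MON-87: φ = -1.60056°, λ = +66.89639°
MON-19: φ = -3.73306°, λ = +65.64750°
δ₁₃ = central angle FC7→MON-19 = 0.027702 rad  (haversine)
θ₁₃ = bearing FC7→MON-19 = 275.672°,  θ₁₂ = bearing FC7→MON-87 = 351.708°
dₓₜ = R·arcsin(sin δ₁₃ · sin(θ₁₃ − θ₁₂)) = 6371·arcsin(0.02770·sin(-76.036°)) = -171.271 km
|dₓₜ| = 171.271 km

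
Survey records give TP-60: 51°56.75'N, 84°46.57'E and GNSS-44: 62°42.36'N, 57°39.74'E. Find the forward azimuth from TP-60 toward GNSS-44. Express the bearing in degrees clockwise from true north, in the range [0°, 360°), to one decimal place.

317.3°

TP-60: φ = +51.94583°, λ = +84.77617°
GNSS-44: φ = +62.70600°, λ = +57.66233°
Δλ = -27.1138°
y = sin Δλ · cos φ₂ = -0.208992
x = cos φ₁ sin φ₂ − sin φ₁ cos φ₂ cos Δλ = 0.226380
θ = atan2(y, x) = -42.7129° → 317.2871° (mod 360°)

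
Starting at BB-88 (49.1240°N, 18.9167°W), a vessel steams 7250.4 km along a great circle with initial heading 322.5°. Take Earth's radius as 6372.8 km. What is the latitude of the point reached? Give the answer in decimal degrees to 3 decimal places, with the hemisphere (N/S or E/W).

δ = d/R = 7250.4/6372.8 = 1.137710 rad
φ₂ = arcsin(sin φ₁ cos δ + cos φ₁ sin δ cos θ)
   = arcsin(0.75613·0.41967 + 0.65442·0.90767·0.79335) = 52.05323°
λ₂ = λ₁ + atan2(sin θ sin δ cos φ₁, cos δ − sin φ₁ sin φ₂) = -134.94582°

52.053°N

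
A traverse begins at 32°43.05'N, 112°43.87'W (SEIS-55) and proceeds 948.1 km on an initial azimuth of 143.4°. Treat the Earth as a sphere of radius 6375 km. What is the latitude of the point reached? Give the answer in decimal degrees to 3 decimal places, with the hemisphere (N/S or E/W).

25.750°N

SEIS-55: φ = +32.71750°, λ = -112.73117°
δ = d/R = 948.1/6375 = 0.148722 rad
φ₂ = arcsin(sin φ₁ cos δ + cos φ₁ sin δ cos θ)
   = arcsin(0.54050·0.98896 + 0.84135·0.14817·-0.80282) = 25.75013°
λ₂ = λ₁ + atan2(sin θ sin δ cos φ₁, cos δ − sin φ₁ sin φ₂) = -107.10225°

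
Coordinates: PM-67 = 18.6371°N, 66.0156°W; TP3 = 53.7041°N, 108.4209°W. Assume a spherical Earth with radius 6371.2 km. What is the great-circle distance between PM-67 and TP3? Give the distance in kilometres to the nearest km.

Δφ = 35.0670°,  Δλ = -42.4053°
a = sin²(Δφ/2) + cos φ₁ cos φ₂ sin²(Δλ/2) = 0.164129
c = 2·arcsin(√a) = 0.834239 rad = 47.7984°
d = R·c = 6371.2 × 0.834239 = 5315.1 km

5315 km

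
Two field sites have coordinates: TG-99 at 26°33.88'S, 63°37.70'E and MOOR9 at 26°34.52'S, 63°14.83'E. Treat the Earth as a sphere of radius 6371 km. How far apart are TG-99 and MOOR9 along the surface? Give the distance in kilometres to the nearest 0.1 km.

37.9 km

TG-99: φ = -26.56467°, λ = +63.62833°
MOOR9: φ = -26.57533°, λ = +63.24717°
Δφ = -0.0107°,  Δλ = -0.3812°
a = sin²(Δφ/2) + cos φ₁ cos φ₂ sin²(Δλ/2) = 0.000009
c = 2·arcsin(√a) = 0.005953 rad = 0.3411°
d = R·c = 6371 × 0.005953 = 37.9 km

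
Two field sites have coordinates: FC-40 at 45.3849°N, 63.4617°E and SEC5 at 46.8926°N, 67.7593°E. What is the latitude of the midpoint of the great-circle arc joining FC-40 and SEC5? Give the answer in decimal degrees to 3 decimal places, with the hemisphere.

46.159°N

Bx = cos φ₂ cos Δλ = 0.681447,  By = cos φ₂ sin Δλ = 0.051210
φₘ = atan2(sin φ₁ + sin φ₂, √((cos φ₁ + Bx)² + By²)) = 46.15888°
λₘ = λ₁ + atan2(By, cos φ₁ + Bx) = 65.58107°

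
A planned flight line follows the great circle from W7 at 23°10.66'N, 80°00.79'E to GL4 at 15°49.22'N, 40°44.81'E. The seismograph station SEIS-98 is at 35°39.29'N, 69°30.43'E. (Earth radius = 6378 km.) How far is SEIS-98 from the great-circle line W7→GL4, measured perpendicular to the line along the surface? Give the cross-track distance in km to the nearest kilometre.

1488 km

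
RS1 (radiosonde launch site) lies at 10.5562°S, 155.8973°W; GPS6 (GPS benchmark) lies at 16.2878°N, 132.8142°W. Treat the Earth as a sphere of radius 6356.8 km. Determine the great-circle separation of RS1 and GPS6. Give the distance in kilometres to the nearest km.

Δφ = 26.8440°,  Δλ = 23.0831°
a = sin²(Δφ/2) + cos φ₁ cos φ₂ sin²(Δλ/2) = 0.091655
c = 2·arcsin(√a) = 0.615144 rad = 35.2451°
d = R·c = 6356.8 × 0.615144 = 3910.3 km

3910 km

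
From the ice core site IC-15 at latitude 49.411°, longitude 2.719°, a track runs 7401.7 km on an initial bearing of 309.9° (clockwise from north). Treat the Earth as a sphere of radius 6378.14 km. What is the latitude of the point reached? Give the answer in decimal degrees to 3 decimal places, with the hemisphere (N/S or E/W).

δ = d/R = 7401.7/6378.14 = 1.160479 rad
φ₂ = arcsin(sin φ₁ cos δ + cos φ₁ sin δ cos θ)
   = arcsin(0.75940·0.39890 + 0.65063·0.91699·0.64145) = 43.28490°
λ₂ = λ₁ + atan2(sin θ sin δ cos φ₁, cos δ − sin φ₁ sin φ₂) = -102.17814°

43.285°N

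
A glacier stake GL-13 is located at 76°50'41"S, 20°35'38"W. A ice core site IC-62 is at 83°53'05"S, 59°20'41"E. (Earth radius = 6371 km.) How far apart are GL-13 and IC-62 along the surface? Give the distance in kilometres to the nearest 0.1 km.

1498.9 km

GL-13: φ = -76.84472°, λ = -20.59389°
IC-62: φ = -83.88472°, λ = +59.34472°
Δφ = -7.0400°,  Δλ = 79.9386°
a = sin²(Δφ/2) + cos φ₁ cos φ₂ sin²(Δλ/2) = 0.013774
c = 2·arcsin(√a) = 0.235270 rad = 13.4800°
d = R·c = 6371 × 0.235270 = 1498.9 km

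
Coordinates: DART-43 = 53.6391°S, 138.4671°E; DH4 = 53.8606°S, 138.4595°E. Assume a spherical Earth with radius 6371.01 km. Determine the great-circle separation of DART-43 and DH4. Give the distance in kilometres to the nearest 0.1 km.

Δφ = -0.2215°,  Δλ = -0.0076°
a = sin²(Δφ/2) + cos φ₁ cos φ₂ sin²(Δλ/2) = 0.000004
c = 2·arcsin(√a) = 0.003867 rad = 0.2215°
d = R·c = 6371.01 × 0.003867 = 24.6 km

24.6 km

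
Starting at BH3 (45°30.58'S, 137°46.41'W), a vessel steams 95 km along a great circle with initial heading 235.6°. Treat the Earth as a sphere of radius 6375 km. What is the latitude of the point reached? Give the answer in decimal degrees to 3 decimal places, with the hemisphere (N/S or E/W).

BH3: φ = -45.50967°, λ = -137.77350°
δ = d/R = 95/6375 = 0.014902 rad
φ₂ = arcsin(sin φ₁ cos δ + cos φ₁ sin δ cos θ)
   = arcsin(-0.71337·0.99989 + 0.70079·0.01490·-0.56497) = -45.98759°
λ₂ = λ₁ + atan2(sin θ sin δ cos φ₁, cos δ − sin φ₁ sin φ₂) = -138.78745°

45.988°S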